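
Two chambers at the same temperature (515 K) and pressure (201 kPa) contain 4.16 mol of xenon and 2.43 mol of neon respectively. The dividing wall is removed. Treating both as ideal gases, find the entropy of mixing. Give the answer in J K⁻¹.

Mole fractions: x_A = 4.16/6.59 = 0.631, x_B = 0.369.
ΔS_mix = −R(n_A ln x_A + n_B ln x_B) = −8.314 × (4.16 ln 0.631 + 2.43 ln 0.369) = 36.1 J/K.

ΔS_mix = 36.1 J/K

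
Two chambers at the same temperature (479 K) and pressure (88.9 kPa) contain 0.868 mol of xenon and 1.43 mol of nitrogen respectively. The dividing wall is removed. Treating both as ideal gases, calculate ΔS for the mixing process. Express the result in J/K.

ΔS_mix = 12.7 J/K

Mole fractions: x_A = 0.868/2.3 = 0.378, x_B = 0.622.
ΔS_mix = −R(n_A ln x_A + n_B ln x_B) = −8.314 × (0.868 ln 0.378 + 1.43 ln 0.622) = 12.7 J/K.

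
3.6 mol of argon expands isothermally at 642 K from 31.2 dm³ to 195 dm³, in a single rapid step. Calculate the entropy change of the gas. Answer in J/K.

Entropy is a state function, so ΔS_gas depends only on the end states.
For an isothermal ideal gas ΔS_gas = nR ln(V₂/V₁) = 3.6 × 8.314 × ln(195/31.2) = 54.8 J/K.

ΔS_gas = 54.8 J/K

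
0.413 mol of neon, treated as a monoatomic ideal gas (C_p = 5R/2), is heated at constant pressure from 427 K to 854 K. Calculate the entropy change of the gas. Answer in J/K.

ΔS = 5.95 J/K

At constant pressure, ΔS = nC_p ln(T₂/T₁) with C_p = 5R/2 = 20.79 J mol⁻¹ K⁻¹.
ΔS = 0.413 × 20.79 × ln(854/427) = 5.95 J/K.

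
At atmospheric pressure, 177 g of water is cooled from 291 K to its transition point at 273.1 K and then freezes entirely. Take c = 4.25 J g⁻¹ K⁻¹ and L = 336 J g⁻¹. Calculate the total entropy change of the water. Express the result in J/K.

Cooling step: ΔS₁ = m c ln(T_tr/T_i) = 177 × 4.25 × ln(273.1/291) = -47.76 J/K.
Phase change: ΔS₂ = −mL/T_tr = −177 × 336 / 273.1 = -217.8 J/K.
ΔS_total = (-47.76) + (-217.8) = -266 J/K.

ΔS = -266 J/K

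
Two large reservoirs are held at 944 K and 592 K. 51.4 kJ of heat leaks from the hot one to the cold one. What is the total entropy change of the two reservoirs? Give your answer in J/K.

ΔS_hot = −Q/T_H = −51400/944 = -54.45 J/K and ΔS_cold = +Q/T_C = 51400/592 = 86.82 J/K.
ΔS_total = -54.45 + 86.82 = 32.4 J/K, positive as the second law requires.

ΔS_total = 32.4 J/K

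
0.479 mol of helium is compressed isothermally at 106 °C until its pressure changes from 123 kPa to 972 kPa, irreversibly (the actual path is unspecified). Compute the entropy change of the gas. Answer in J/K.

Entropy is a state function, so ΔS_gas depends only on the end states.
For an isothermal ideal gas ΔS_gas = nR ln(P₁/P₂) = 0.479 × 8.314 × ln(123/972) = -8.23 J/K.

ΔS_gas = -8.23 J/K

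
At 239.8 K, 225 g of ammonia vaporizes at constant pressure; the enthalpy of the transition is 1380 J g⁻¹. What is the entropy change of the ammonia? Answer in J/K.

Heat absorbed by the substance: Q = mL = 225 × 1380 = 310500 J.
At constant T, ΔS = Q_rev/T = 310500 / 239.8 = 1290 J/K.

ΔS = 1290 J/K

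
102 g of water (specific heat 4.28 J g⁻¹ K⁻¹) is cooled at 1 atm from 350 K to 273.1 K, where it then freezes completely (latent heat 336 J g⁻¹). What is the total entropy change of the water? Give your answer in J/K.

Cooling step: ΔS₁ = m c ln(T_tr/T_i) = 102 × 4.28 × ln(273.1/350) = -108.3 J/K.
Phase change: ΔS₂ = −mL/T_tr = −102 × 336 / 273.1 = -125.5 J/K.
ΔS_total = (-108.3) + (-125.5) = -234 J/K.

ΔS = -234 J/K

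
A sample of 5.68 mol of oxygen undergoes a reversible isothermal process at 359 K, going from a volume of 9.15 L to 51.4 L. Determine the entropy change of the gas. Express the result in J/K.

For an isothermal ideal gas ΔS_gas = nR ln(V₂/V₁) = 5.68 × 8.314 × ln(51.4/9.15) = 81.5 J/K.

ΔS_gas = 81.5 J/K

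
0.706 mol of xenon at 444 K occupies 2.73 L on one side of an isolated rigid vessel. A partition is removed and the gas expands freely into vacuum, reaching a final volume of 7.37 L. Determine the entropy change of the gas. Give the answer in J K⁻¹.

ΔS_gas = 5.83 J/K

No heat is exchanged and no work is done, so the ideal-gas temperature stays constant.
Entropy is a state function; using a reversible isothermal path, ΔS_gas = nR ln(V₂/V₁) = 0.706 × 8.314 × ln(7.37/2.73) = 5.83 J/K.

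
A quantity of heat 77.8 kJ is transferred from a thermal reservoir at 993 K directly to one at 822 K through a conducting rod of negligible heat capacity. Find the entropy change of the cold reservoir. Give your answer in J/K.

The cold reservoir gains heat Q, so ΔS_cold = +Q/T_C = 77800/822 = 94.6 J/K.

ΔS_cold = 94.6 J/K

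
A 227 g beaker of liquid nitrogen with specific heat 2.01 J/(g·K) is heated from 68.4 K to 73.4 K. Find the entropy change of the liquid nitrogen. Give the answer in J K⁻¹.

ΔS = ∫dQ_rev/T = m c ln(T₂/T₁) = 227 × 2.01 × ln(73.4/68.4) = 32.2 J/K.

ΔS = 32.2 J/K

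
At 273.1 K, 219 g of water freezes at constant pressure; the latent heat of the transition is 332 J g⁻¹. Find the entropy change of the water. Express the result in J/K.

Heat released by the substance: Q = −mL = −219 × 332 = −72708 J.
At constant T, ΔS = Q_rev/T = −72708 / 273.1 = -266 J/K.

ΔS = -266 J/K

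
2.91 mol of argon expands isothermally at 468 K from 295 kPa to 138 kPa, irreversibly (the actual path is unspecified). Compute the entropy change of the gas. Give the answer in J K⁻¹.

Entropy is a state function, so ΔS_gas depends only on the end states.
For an isothermal ideal gas ΔS_gas = nR ln(P₁/P₂) = 2.91 × 8.314 × ln(295/138) = 18.4 J/K.

ΔS_gas = 18.4 J/K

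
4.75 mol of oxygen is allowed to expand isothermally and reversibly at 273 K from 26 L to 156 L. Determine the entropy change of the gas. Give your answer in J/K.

For an isothermal ideal gas ΔS_gas = nR ln(V₂/V₁) = 4.75 × 8.314 × ln(156/26) = 70.8 J/K.

ΔS_gas = 70.8 J/K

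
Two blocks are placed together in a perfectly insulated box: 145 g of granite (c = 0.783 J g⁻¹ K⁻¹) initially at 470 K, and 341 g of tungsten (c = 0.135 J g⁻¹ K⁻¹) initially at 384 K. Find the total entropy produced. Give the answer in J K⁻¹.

Energy balance: T_f = (m₁c₁T₁ + m₂c₂T₂)/(m₁c₁ + m₂c₂) = 445.19 K.
ΔS₁ = m₁c₁ ln(T_f/T₁) = 113.535 × ln(445.19/470) = -6.1573 J/K.
ΔS₂ = m₂c₂ ln(T_f/T₂) = 46.035 × ln(445.19/384) = 6.8066 J/K.
ΔS_total = -6.1573 + 6.8066 = 0.649 J/K.

ΔS_total = 0.649 J/K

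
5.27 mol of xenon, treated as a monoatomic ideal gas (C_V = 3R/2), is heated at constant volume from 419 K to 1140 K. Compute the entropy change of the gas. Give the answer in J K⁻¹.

ΔS = 65.8 J/K

At constant volume, ΔS = nC_V ln(T₂/T₁) with C_V = 3R/2 = 12.47 J mol⁻¹ K⁻¹.
ΔS = 5.27 × 12.47 × ln(1140/419) = 65.8 J/K.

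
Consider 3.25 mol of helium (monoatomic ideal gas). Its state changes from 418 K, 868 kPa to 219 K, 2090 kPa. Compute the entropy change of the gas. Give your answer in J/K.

ΔS = -67.4 J/K

ΔS = nC_p ln(T₂/T₁) − nR ln(P₂/P₁), with C_p = 5R/2 = 20.79 J mol⁻¹ K⁻¹ for a monoatomic ideal gas.
ΔS = 3.25 × [20.79 × ln(219/418) − 8.314 × ln(2090/868)] = -67.4 J/K.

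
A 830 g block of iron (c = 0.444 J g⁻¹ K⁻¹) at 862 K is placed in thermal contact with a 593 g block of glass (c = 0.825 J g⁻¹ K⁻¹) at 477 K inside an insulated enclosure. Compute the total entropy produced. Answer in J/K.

ΔS_total = 37.3 J/K

Energy balance: T_f = (m₁c₁T₁ + m₂c₂T₂)/(m₁c₁ + m₂c₂) = 642.41 K.
ΔS₁ = m₁c₁ ln(T_f/T₁) = 368.52 × ln(642.41/862) = -108.35 J/K.
ΔS₂ = m₂c₂ ln(T_f/T₂) = 489.225 × ln(642.41/477) = 145.65 J/K.
ΔS_total = -108.35 + 145.65 = 37.3 J/K.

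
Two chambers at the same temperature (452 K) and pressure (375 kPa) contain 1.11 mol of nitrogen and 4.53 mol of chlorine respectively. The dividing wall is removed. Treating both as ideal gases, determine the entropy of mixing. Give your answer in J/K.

ΔS_mix = 23.3 J/K

Mole fractions: x_A = 1.11/5.64 = 0.197, x_B = 0.803.
ΔS_mix = −R(n_A ln x_A + n_B ln x_B) = −8.314 × (1.11 ln 0.197 + 4.53 ln 0.803) = 23.3 J/K.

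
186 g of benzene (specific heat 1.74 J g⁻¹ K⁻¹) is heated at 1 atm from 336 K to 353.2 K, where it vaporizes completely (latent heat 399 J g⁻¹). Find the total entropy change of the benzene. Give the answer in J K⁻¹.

ΔS = 226 J/K

Warming step: ΔS₁ = m c ln(T_tr/T_i) = 186 × 1.74 × ln(353.2/336) = 16.16 J/K.
Phase change: ΔS₂ = +mL/T_tr = 186 × 399 / 353.2 = 210.1 J/K.
ΔS_total = (16.16) + (210.1) = 226 J/K.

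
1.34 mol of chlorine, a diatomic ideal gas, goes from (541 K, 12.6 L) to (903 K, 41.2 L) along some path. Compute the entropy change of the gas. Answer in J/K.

Entropy is a state function: ΔS = nC_V ln(T₂/T₁) + nR ln(V₂/V₁), with C_V = 5R/2 = 20.79 J mol⁻¹ K⁻¹ for a diatomic ideal gas.
ΔS = 1.34 × [20.79 × ln(903/541) + 8.314 × ln(41.2/12.6)] = 27.5 J/K.

ΔS = 27.5 J/K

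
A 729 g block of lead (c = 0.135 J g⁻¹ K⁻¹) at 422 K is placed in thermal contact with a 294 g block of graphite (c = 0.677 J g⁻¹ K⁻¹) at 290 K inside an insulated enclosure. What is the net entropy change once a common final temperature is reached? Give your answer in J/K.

ΔS_total = 4.81 J/K

Energy balance: T_f = (m₁c₁T₁ + m₂c₂T₂)/(m₁c₁ + m₂c₂) = 333.67 K.
ΔS₁ = m₁c₁ ln(T_f/T₁) = 98.415 × ln(333.67/422) = -23.11 J/K.
ΔS₂ = m₂c₂ ln(T_f/T₂) = 199.038 × ln(333.67/290) = 27.92 J/K.
ΔS_total = -23.11 + 27.92 = 4.81 J/K.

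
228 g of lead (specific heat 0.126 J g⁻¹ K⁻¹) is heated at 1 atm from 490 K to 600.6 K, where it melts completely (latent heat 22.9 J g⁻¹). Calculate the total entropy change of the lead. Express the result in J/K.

Warming step: ΔS₁ = m c ln(T_tr/T_i) = 228 × 0.126 × ln(600.6/490) = 5.847 J/K.
Phase change: ΔS₂ = +mL/T_tr = 228 × 22.9 / 600.6 = 8.693 J/K.
ΔS_total = (5.847) + (8.693) = 14.5 J/K.

ΔS = 14.5 J/K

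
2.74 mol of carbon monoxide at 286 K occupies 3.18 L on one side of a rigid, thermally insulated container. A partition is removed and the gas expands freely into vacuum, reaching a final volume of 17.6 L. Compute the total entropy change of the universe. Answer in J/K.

For an ideal gas in free expansion Q = 0 and W = 0, so T is unchanged.
Entropy is a state function; using a reversible isothermal path, ΔS_gas = nR ln(V₂/V₁) = 2.74 × 8.314 × ln(17.6/3.18) = 39 J/K.
The insulated surroundings exchange no heat, so ΔS_surr = 0 and ΔS_universe = ΔS_gas.

ΔS_universe = 39 J/K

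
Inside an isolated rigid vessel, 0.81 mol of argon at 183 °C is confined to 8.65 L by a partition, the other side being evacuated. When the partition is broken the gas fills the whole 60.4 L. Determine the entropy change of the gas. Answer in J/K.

ΔS_gas = 13.1 J/K

For an ideal gas in free expansion Q = 0 and W = 0, so T is unchanged.
Entropy is a state function; using a reversible isothermal path, ΔS_gas = nR ln(V₂/V₁) = 0.81 × 8.314 × ln(60.4/8.65) = 13.1 J/K.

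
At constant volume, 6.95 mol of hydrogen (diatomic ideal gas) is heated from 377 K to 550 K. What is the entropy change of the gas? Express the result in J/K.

At constant volume, ΔS = nC_V ln(T₂/T₁) with C_V = 5R/2 = 20.79 J mol⁻¹ K⁻¹.
ΔS = 6.95 × 20.79 × ln(550/377) = 54.6 J/K.

ΔS = 54.6 J/K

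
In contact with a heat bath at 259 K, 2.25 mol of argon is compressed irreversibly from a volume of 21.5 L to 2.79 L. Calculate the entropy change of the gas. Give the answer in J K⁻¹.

Entropy is a state function, so ΔS_gas depends only on the end states.
For an isothermal ideal gas ΔS_gas = nR ln(V₂/V₁) = 2.25 × 8.314 × ln(2.79/21.5) = -38.2 J/K.

ΔS_gas = -38.2 J/K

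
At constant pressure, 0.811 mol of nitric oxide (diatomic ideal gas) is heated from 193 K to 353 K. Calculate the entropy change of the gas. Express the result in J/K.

ΔS = 14.2 J/K

At constant pressure, ΔS = nC_p ln(T₂/T₁) with C_p = 7R/2 = 29.1 J mol⁻¹ K⁻¹.
ΔS = 0.811 × 29.1 × ln(353/193) = 14.2 J/K.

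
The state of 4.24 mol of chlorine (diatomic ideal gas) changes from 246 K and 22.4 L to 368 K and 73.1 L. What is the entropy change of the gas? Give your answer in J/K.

ΔS = 77.2 J/K

Entropy is a state function: ΔS = nC_V ln(T₂/T₁) + nR ln(V₂/V₁), with C_V = 5R/2 = 20.79 J mol⁻¹ K⁻¹ for a diatomic ideal gas.
ΔS = 4.24 × [20.79 × ln(368/246) + 8.314 × ln(73.1/22.4)] = 77.2 J/K.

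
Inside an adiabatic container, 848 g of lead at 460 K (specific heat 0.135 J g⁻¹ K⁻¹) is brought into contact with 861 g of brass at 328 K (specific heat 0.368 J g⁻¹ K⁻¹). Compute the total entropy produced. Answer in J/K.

ΔS_total = 5.05 J/K

Energy balance: T_f = (m₁c₁T₁ + m₂c₂T₂)/(m₁c₁ + m₂c₂) = 363.03 K.
ΔS₁ = m₁c₁ ln(T_f/T₁) = 114.48 × ln(363.03/460) = -27.101 J/K.
ΔS₂ = m₂c₂ ln(T_f/T₂) = 316.848 × ln(363.03/328) = 32.155 J/K.
ΔS_total = -27.101 + 32.155 = 5.05 J/K.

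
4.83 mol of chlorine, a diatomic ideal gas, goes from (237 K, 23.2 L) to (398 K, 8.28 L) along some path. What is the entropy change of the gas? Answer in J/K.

Entropy is a state function: ΔS = nC_V ln(T₂/T₁) + nR ln(V₂/V₁), with C_V = 5R/2 = 20.79 J mol⁻¹ K⁻¹ for a diatomic ideal gas.
ΔS = 4.83 × [20.79 × ln(398/237) + 8.314 × ln(8.28/23.2)] = 10.7 J/K.

ΔS = 10.7 J/K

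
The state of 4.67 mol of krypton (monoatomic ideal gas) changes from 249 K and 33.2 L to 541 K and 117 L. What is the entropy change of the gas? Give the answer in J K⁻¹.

Entropy is a state function: ΔS = nC_V ln(T₂/T₁) + nR ln(V₂/V₁), with C_V = 3R/2 = 12.47 J mol⁻¹ K⁻¹ for a monoatomic ideal gas.
ΔS = 4.67 × [12.47 × ln(541/249) + 8.314 × ln(117/33.2)] = 94.1 J/K.

ΔS = 94.1 J/K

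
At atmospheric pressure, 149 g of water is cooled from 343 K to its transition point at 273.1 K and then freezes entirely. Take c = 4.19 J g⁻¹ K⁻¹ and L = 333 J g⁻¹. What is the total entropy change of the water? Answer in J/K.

Cooling step: ΔS₁ = m c ln(T_tr/T_i) = 149 × 4.19 × ln(273.1/343) = -142.3 J/K.
Phase change: ΔS₂ = −mL/T_tr = −149 × 333 / 273.1 = -181.7 J/K.
ΔS_total = (-142.3) + (-181.7) = -324 J/K.

ΔS = -324 J/K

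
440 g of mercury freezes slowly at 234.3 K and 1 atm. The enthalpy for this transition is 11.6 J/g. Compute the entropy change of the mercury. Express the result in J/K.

Heat released by the substance: Q = −mL = −440 × 11.6 = −5104 J.
At constant T, ΔS = Q_rev/T = −5104 / 234.3 = -21.8 J/K.

ΔS = -21.8 J/K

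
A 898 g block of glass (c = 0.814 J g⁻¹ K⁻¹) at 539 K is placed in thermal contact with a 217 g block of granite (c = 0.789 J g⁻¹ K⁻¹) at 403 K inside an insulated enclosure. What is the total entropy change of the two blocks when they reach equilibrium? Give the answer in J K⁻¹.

ΔS_total = 5.52 J/K

Energy balance: T_f = (m₁c₁T₁ + m₂c₂T₂)/(m₁c₁ + m₂c₂) = 513.19 K.
ΔS₁ = m₁c₁ ln(T_f/T₁) = 730.972 × ln(513.19/539) = -35.868 J/K.
ΔS₂ = m₂c₂ ln(T_f/T₂) = 171.213 × ln(513.19/403) = 41.384 J/K.
ΔS_total = -35.868 + 41.384 = 5.52 J/K.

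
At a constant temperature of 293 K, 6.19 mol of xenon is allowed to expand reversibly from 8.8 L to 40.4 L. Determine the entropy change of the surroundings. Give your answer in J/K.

For an isothermal ideal gas ΔS_gas = nR ln(V₂/V₁) = 6.19 × 8.314 × ln(40.4/8.8) = 78.4 J/K.
The process is reversible, so ΔS_surr = −ΔS_gas = -78.4 J/K and ΔS_universe = 0.

ΔS_surr = -78.4 J/K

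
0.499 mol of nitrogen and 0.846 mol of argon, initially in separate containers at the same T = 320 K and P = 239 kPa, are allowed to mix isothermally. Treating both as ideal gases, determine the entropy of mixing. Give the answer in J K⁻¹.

ΔS_mix = 7.37 J/K

Mole fractions: x_A = 0.499/1.34 = 0.371, x_B = 0.629.
ΔS_mix = −R(n_A ln x_A + n_B ln x_B) = −8.314 × (0.499 ln 0.371 + 0.846 ln 0.629) = 7.37 J/K.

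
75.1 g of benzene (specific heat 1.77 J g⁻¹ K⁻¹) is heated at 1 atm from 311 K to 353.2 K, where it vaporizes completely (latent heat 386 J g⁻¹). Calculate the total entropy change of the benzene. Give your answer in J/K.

Warming step: ΔS₁ = m c ln(T_tr/T_i) = 75.1 × 1.77 × ln(353.2/311) = 16.91 J/K.
Phase change: ΔS₂ = +mL/T_tr = 75.1 × 386 / 353.2 = 82.07 J/K.
ΔS_total = (16.91) + (82.07) = 99 J/K.

ΔS = 99 J/K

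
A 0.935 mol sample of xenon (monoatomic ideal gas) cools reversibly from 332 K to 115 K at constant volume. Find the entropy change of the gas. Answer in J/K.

At constant volume, ΔS = nC_V ln(T₂/T₁) with C_V = 3R/2 = 12.47 J mol⁻¹ K⁻¹.
ΔS = 0.935 × 12.47 × ln(115/332) = -12.4 J/K.

ΔS = -12.4 J/K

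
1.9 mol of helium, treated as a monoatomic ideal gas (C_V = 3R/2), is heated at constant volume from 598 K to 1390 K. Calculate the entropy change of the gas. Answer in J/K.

At constant volume, ΔS = nC_V ln(T₂/T₁) with C_V = 3R/2 = 12.47 J mol⁻¹ K⁻¹.
ΔS = 1.9 × 12.47 × ln(1390/598) = 20 J/K.

ΔS = 20 J/K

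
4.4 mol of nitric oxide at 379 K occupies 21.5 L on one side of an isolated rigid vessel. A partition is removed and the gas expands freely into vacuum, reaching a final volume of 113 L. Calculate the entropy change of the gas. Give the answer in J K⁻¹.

ΔS_gas = 60.7 J/K

No heat is exchanged and no work is done, so the ideal-gas temperature stays constant.
Entropy is a state function; using a reversible isothermal path, ΔS_gas = nR ln(V₂/V₁) = 4.4 × 8.314 × ln(113/21.5) = 60.7 J/K.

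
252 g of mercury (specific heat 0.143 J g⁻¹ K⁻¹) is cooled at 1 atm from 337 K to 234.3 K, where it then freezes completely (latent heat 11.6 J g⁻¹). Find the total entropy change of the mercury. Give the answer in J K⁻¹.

ΔS = -25.6 J/K

Cooling step: ΔS₁ = m c ln(T_tr/T_i) = 252 × 0.143 × ln(234.3/337) = -13.1 J/K.
Phase change: ΔS₂ = −mL/T_tr = −252 × 11.6 / 234.3 = -12.48 J/K.
ΔS_total = (-13.1) + (-12.48) = -25.6 J/K.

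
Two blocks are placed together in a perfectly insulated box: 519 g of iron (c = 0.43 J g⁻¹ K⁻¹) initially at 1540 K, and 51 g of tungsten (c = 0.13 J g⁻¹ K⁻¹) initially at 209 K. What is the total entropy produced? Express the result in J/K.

Energy balance: T_f = (m₁c₁T₁ + m₂c₂T₂)/(m₁c₁ + m₂c₂) = 1501.6 K.
ΔS₁ = m₁c₁ ln(T_f/T₁) = 223.17 × ln(1501.6/1540) = -5.635 J/K.
ΔS₂ = m₂c₂ ln(T_f/T₂) = 6.63 × ln(1501.6/209) = 13.07 J/K.
ΔS_total = -5.635 + 13.07 = 7.44 J/K.

ΔS_total = 7.44 J/K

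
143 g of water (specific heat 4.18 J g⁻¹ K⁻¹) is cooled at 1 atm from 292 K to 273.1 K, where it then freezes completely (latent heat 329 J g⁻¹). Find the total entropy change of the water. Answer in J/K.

Cooling step: ΔS₁ = m c ln(T_tr/T_i) = 143 × 4.18 × ln(273.1/292) = -40 J/K.
Phase change: ΔS₂ = −mL/T_tr = −143 × 329 / 273.1 = -172.3 J/K.
ΔS_total = (-40) + (-172.3) = -212 J/K.

ΔS = -212 J/K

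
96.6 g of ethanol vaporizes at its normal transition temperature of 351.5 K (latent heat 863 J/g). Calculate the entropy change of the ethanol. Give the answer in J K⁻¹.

Heat absorbed by the substance: Q = mL = 96.6 × 863 = 83365.8 J.
At constant T, ΔS = Q_rev/T = 83365.8 / 351.5 = 237 J/K.

ΔS = 237 J/K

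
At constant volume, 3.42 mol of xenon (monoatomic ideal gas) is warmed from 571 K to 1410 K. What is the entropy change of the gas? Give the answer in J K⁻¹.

At constant volume, ΔS = nC_V ln(T₂/T₁) with C_V = 3R/2 = 12.47 J mol⁻¹ K⁻¹.
ΔS = 3.42 × 12.47 × ln(1410/571) = 38.6 J/K.

ΔS = 38.6 J/K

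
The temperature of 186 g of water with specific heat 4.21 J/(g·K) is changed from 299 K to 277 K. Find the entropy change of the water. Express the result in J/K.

ΔS = -59.8 J/K

ΔS = ∫dQ_rev/T = m c ln(T₂/T₁) = 186 × 4.21 × ln(277/299) = -59.8 J/K.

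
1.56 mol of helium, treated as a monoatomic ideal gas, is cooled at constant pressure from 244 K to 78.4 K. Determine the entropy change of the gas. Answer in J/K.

At constant pressure, ΔS = nC_p ln(T₂/T₁) with C_p = 5R/2 = 20.79 J mol⁻¹ K⁻¹.
ΔS = 1.56 × 20.79 × ln(78.4/244) = -36.8 J/K.

ΔS = -36.8 J/K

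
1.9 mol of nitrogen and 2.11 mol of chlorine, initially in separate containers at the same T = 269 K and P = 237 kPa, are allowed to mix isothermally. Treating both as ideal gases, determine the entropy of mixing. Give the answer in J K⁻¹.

Mole fractions: x_A = 1.9/4.01 = 0.474, x_B = 0.526.
ΔS_mix = −R(n_A ln x_A + n_B ln x_B) = −8.314 × (1.9 ln 0.474 + 2.11 ln 0.526) = 23.1 J/K.

ΔS_mix = 23.1 J/K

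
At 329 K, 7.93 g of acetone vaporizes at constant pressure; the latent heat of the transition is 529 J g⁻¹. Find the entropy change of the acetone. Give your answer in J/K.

ΔS = 12.8 J/K

Heat absorbed by the substance: Q = mL = 7.93 × 529 = 4194.97 J.
At constant T, ΔS = Q_rev/T = 4194.97 / 329 = 12.8 J/K.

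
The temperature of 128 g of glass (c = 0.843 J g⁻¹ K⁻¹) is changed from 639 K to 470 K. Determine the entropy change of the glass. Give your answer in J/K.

ΔS = ∫dQ_rev/T = m c ln(T₂/T₁) = 128 × 0.843 × ln(470/639) = -33.1 J/K.

ΔS = -33.1 J/K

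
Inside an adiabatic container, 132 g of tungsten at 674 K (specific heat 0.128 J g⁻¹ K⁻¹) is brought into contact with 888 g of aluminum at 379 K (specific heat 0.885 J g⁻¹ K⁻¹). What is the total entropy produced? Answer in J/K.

Energy balance: T_f = (m₁c₁T₁ + m₂c₂T₂)/(m₁c₁ + m₂c₂) = 385.21 K.
ΔS₁ = m₁c₁ ln(T_f/T₁) = 16.896 × ln(385.21/674) = -9.452 J/K.
ΔS₂ = m₂c₂ ln(T_f/T₂) = 785.88 × ln(385.21/379) = 12.77 J/K.
ΔS_total = -9.452 + 12.77 = 3.32 J/K.

ΔS_total = 3.32 J/K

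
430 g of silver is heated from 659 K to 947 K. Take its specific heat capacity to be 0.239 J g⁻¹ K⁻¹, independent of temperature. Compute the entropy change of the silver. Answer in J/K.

ΔS = 37.3 J/K

ΔS = ∫dQ_rev/T = m c ln(T₂/T₁) = 430 × 0.239 × ln(947/659) = 37.3 J/K.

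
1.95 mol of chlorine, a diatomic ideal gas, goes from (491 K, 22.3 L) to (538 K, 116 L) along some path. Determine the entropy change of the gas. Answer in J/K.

Entropy is a state function: ΔS = nC_V ln(T₂/T₁) + nR ln(V₂/V₁), with C_V = 5R/2 = 20.79 J mol⁻¹ K⁻¹ for a diatomic ideal gas.
ΔS = 1.95 × [20.79 × ln(538/491) + 8.314 × ln(116/22.3)] = 30.4 J/K.

ΔS = 30.4 J/K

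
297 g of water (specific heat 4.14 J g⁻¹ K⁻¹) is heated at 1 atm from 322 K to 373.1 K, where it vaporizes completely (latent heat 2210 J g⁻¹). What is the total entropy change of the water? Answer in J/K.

ΔS = 1940 J/K

Warming step: ΔS₁ = m c ln(T_tr/T_i) = 297 × 4.14 × ln(373.1/322) = 181.1 J/K.
Phase change: ΔS₂ = +mL/T_tr = 297 × 2210 / 373.1 = 1759 J/K.
ΔS_total = (181.1) + (1759) = 1940 J/K.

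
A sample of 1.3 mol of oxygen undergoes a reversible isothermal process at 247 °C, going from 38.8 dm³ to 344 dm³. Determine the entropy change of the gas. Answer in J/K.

ΔS_gas = 23.6 J/K

For an isothermal ideal gas ΔS_gas = nR ln(V₂/V₁) = 1.3 × 8.314 × ln(344/38.8) = 23.6 J/K.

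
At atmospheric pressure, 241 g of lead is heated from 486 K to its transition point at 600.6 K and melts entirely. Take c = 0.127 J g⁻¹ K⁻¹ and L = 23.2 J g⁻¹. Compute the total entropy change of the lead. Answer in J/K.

ΔS = 15.8 J/K

Warming step: ΔS₁ = m c ln(T_tr/T_i) = 241 × 0.127 × ln(600.6/486) = 6.48 J/K.
Phase change: ΔS₂ = +mL/T_tr = 241 × 23.2 / 600.6 = 9.309 J/K.
ΔS_total = (6.48) + (9.309) = 15.8 J/K.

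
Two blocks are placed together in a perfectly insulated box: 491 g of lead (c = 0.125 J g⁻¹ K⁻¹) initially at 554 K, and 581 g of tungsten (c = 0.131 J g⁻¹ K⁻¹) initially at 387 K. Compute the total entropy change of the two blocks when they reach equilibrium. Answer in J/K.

Energy balance: T_f = (m₁c₁T₁ + m₂c₂T₂)/(m₁c₁ + m₂c₂) = 461.55 K.
ΔS₁ = m₁c₁ ln(T_f/T₁) = 61.375 × ln(461.55/554) = -11.21 J/K.
ΔS₂ = m₂c₂ ln(T_f/T₂) = 76.111 × ln(461.55/387) = 13.41 J/K.
ΔS_total = -11.21 + 13.41 = 2.2 J/K.

ΔS_total = 2.2 J/K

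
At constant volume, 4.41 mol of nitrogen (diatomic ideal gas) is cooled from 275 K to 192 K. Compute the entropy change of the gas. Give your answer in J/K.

ΔS = -32.9 J/K

At constant volume, ΔS = nC_V ln(T₂/T₁) with C_V = 5R/2 = 20.79 J mol⁻¹ K⁻¹.
ΔS = 4.41 × 20.79 × ln(192/275) = -32.9 J/K.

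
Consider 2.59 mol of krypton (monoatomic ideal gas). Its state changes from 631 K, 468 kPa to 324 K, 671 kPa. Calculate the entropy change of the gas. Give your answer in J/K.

ΔS = -43.6 J/K

ΔS = nC_p ln(T₂/T₁) − nR ln(P₂/P₁), with C_p = 5R/2 = 20.79 J mol⁻¹ K⁻¹ for a monoatomic ideal gas.
ΔS = 2.59 × [20.79 × ln(324/631) − 8.314 × ln(671/468)] = -43.6 J/K.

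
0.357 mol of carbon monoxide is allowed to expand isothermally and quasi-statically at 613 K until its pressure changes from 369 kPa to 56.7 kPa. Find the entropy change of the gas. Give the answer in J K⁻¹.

For an isothermal ideal gas ΔS_gas = nR ln(P₁/P₂) = 0.357 × 8.314 × ln(369/56.7) = 5.56 J/K.

ΔS_gas = 5.56 J/K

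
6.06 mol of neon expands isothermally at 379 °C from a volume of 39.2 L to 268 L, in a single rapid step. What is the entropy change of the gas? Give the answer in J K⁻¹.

ΔS_gas = 96.9 J/K

Entropy is a state function, so ΔS_gas depends only on the end states.
For an isothermal ideal gas ΔS_gas = nR ln(V₂/V₁) = 6.06 × 8.314 × ln(268/39.2) = 96.9 J/K.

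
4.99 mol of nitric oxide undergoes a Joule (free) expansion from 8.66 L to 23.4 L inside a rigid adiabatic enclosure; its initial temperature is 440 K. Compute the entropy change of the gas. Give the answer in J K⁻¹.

ΔS_gas = 41.2 J/K

No heat is exchanged and no work is done, so the ideal-gas temperature stays constant.
Entropy is a state function; using a reversible isothermal path, ΔS_gas = nR ln(V₂/V₁) = 4.99 × 8.314 × ln(23.4/8.66) = 41.2 J/K.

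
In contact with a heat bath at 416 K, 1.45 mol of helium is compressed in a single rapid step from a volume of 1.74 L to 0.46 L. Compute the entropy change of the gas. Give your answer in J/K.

Entropy is a state function, so ΔS_gas depends only on the end states.
For an isothermal ideal gas ΔS_gas = nR ln(V₂/V₁) = 1.45 × 8.314 × ln(0.46/1.74) = -16 J/K.

ΔS_gas = -16 J/K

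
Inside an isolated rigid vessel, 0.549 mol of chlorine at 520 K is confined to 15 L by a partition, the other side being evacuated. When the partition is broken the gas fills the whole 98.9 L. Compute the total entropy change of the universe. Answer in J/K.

ΔS_universe = 8.61 J/K

For an ideal gas in free expansion Q = 0 and W = 0, so T is unchanged.
Entropy is a state function; using a reversible isothermal path, ΔS_gas = nR ln(V₂/V₁) = 0.549 × 8.314 × ln(98.9/15) = 8.61 J/K.
The insulated surroundings exchange no heat, so ΔS_surr = 0 and ΔS_universe = ΔS_gas.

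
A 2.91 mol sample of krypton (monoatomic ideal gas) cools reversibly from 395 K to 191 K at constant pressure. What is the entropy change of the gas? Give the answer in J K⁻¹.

At constant pressure, ΔS = nC_p ln(T₂/T₁) with C_p = 5R/2 = 20.79 J mol⁻¹ K⁻¹.
ΔS = 2.91 × 20.79 × ln(191/395) = -43.9 J/K.

ΔS = -43.9 J/K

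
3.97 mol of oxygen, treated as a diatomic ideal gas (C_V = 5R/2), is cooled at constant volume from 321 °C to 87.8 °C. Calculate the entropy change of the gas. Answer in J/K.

ΔS = -41.1 J/K

In kelvin: T₁ = 594.15 K, T₂ = 360.95 K. At constant volume, ΔS = nC_V ln(T₂/T₁) with C_V = 5R/2 = 20.79 J mol⁻¹ K⁻¹.
ΔS = 3.97 × 20.79 × ln(360.95/594.15) = -41.1 J/K.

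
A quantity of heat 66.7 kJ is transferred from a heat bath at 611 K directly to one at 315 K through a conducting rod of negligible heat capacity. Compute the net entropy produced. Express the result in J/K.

ΔS_hot = −Q/T_H = −66700/611 = -109.17 J/K and ΔS_cold = +Q/T_C = 66700/315 = 211.75 J/K.
ΔS_total = -109.17 + 211.75 = 103 J/K, positive as the second law requires.

ΔS_total = 103 J/K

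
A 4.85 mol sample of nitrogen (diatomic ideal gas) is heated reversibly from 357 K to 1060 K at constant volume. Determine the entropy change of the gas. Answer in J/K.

At constant volume, ΔS = nC_V ln(T₂/T₁) with C_V = 5R/2 = 20.79 J mol⁻¹ K⁻¹.
ΔS = 4.85 × 20.79 × ln(1060/357) = 110 J/K.

ΔS = 110 J/K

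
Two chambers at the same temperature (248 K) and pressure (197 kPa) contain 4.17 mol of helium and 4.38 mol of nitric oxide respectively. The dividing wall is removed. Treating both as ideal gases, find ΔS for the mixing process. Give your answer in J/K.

ΔS_mix = 49.3 J/K

Mole fractions: x_A = 4.17/8.55 = 0.488, x_B = 0.512.
ΔS_mix = −R(n_A ln x_A + n_B ln x_B) = −8.314 × (4.17 ln 0.488 + 4.38 ln 0.512) = 49.3 J/K.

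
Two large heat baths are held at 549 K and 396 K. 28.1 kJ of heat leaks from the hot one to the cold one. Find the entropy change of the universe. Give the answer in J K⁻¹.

ΔS_total = 19.8 J/K

ΔS_hot = −Q/T_H = −28100/549 = -51.18 J/K and ΔS_cold = +Q/T_C = 28100/396 = 70.96 J/K.
ΔS_total = -51.18 + 70.96 = 19.8 J/K, positive as the second law requires.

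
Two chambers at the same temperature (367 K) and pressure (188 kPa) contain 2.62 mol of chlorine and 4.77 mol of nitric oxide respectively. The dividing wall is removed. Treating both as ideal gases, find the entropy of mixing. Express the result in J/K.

ΔS_mix = 39.9 J/K

Mole fractions: x_A = 2.62/7.39 = 0.355, x_B = 0.645.
ΔS_mix = −R(n_A ln x_A + n_B ln x_B) = −8.314 × (2.62 ln 0.355 + 4.77 ln 0.645) = 39.9 J/K.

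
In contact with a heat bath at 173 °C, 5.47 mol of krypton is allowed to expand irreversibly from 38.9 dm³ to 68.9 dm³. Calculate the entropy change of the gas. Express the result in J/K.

ΔS_gas = 26 J/K

Entropy is a state function, so ΔS_gas depends only on the end states.
For an isothermal ideal gas ΔS_gas = nR ln(V₂/V₁) = 5.47 × 8.314 × ln(68.9/38.9) = 26 J/K.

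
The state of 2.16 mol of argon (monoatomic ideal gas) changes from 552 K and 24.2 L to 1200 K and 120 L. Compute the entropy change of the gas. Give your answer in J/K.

Entropy is a state function: ΔS = nC_V ln(T₂/T₁) + nR ln(V₂/V₁), with C_V = 3R/2 = 12.47 J mol⁻¹ K⁻¹ for a monoatomic ideal gas.
ΔS = 2.16 × [12.47 × ln(1200/552) + 8.314 × ln(120/24.2)] = 49.7 J/K.

ΔS = 49.7 J/K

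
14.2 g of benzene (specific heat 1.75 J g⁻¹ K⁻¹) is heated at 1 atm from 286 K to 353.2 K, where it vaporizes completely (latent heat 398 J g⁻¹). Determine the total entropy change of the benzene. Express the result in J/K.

ΔS = 21.2 J/K

Warming step: ΔS₁ = m c ln(T_tr/T_i) = 14.2 × 1.75 × ln(353.2/286) = 5.244 J/K.
Phase change: ΔS₂ = +mL/T_tr = 14.2 × 398 / 353.2 = 16 J/K.
ΔS_total = (5.244) + (16) = 21.2 J/K.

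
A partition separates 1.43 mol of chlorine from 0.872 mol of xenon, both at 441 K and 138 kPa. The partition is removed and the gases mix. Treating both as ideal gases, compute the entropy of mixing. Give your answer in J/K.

ΔS_mix = 12.7 J/K

Mole fractions: x_A = 1.43/2.3 = 0.621, x_B = 0.379.
ΔS_mix = −R(n_A ln x_A + n_B ln x_B) = −8.314 × (1.43 ln 0.621 + 0.872 ln 0.379) = 12.7 J/K.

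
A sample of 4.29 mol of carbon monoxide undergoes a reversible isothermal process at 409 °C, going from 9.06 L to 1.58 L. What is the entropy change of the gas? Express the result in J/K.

For an isothermal ideal gas ΔS_gas = nR ln(V₂/V₁) = 4.29 × 8.314 × ln(1.58/9.06) = -62.3 J/K.

ΔS_gas = -62.3 J/K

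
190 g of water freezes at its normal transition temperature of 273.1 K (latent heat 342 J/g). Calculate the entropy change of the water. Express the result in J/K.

ΔS = -238 J/K

Heat released by the substance: Q = −mL = −190 × 342 = −64980 J.
At constant T, ΔS = Q_rev/T = −64980 / 273.1 = -238 J/K.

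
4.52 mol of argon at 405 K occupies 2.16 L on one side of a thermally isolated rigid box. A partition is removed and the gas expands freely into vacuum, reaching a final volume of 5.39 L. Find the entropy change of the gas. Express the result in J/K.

ΔS_gas = 34.4 J/K

For an ideal gas in free expansion Q = 0 and W = 0, so T is unchanged.
Entropy is a state function; using a reversible isothermal path, ΔS_gas = nR ln(V₂/V₁) = 4.52 × 8.314 × ln(5.39/2.16) = 34.4 J/K.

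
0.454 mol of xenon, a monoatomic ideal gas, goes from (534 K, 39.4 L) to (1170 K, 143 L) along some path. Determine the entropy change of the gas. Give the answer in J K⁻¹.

ΔS = 9.31 J/K

Entropy is a state function: ΔS = nC_V ln(T₂/T₁) + nR ln(V₂/V₁), with C_V = 3R/2 = 12.47 J mol⁻¹ K⁻¹ for a monoatomic ideal gas.
ΔS = 0.454 × [12.47 × ln(1170/534) + 8.314 × ln(143/39.4)] = 9.31 J/K.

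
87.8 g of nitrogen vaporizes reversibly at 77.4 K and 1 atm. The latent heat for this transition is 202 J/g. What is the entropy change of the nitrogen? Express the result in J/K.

ΔS = 229 J/K

Heat absorbed by the substance: Q = mL = 87.8 × 202 = 17735.6 J.
At constant T, ΔS = Q_rev/T = 17735.6 / 77.4 = 229 J/K.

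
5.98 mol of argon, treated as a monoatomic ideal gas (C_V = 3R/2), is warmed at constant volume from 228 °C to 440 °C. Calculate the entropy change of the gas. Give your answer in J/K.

ΔS = 26.3 J/K

In kelvin: T₁ = 501.15 K, T₂ = 713.15 K. At constant volume, ΔS = nC_V ln(T₂/T₁) with C_V = 3R/2 = 12.47 J mol⁻¹ K⁻¹.
ΔS = 5.98 × 12.47 × ln(713.15/501.15) = 26.3 J/K.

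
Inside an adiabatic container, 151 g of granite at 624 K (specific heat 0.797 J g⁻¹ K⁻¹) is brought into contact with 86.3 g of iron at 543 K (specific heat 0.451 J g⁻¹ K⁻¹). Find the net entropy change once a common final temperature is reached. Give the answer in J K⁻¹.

ΔS_total = 0.278 J/K

Energy balance: T_f = (m₁c₁T₁ + m₂c₂T₂)/(m₁c₁ + m₂c₂) = 604.21 K.
ΔS₁ = m₁c₁ ln(T_f/T₁) = 120.347 × ln(604.21/624) = -3.879 J/K.
ΔS₂ = m₂c₂ ln(T_f/T₂) = 38.9213 × ln(604.21/543) = 4.157 J/K.
ΔS_total = -3.879 + 4.157 = 0.278 J/K.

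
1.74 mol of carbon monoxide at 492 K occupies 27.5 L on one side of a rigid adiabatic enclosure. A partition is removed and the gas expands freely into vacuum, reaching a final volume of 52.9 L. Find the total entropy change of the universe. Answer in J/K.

For an ideal gas in free expansion Q = 0 and W = 0, so T is unchanged.
Entropy is a state function; using a reversible isothermal path, ΔS_gas = nR ln(V₂/V₁) = 1.74 × 8.314 × ln(52.9/27.5) = 9.46 J/K.
The insulated surroundings exchange no heat, so ΔS_surr = 0 and ΔS_universe = ΔS_gas.

ΔS_universe = 9.46 J/K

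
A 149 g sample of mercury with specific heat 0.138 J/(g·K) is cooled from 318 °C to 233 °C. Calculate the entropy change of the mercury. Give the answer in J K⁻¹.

ΔS = -3.19 J/K

In kelvin: T₁ = 591.15 K, T₂ = 506.15 K. ΔS = ∫dQ_rev/T = m c ln(T₂/T₁) = 149 × 0.138 × ln(506.15/591.15) = -3.19 J/K.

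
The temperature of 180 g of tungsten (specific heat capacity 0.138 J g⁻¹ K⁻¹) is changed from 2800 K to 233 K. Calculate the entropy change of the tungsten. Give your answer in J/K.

ΔS = -61.8 J/K

ΔS = ∫dQ_rev/T = m c ln(T₂/T₁) = 180 × 0.138 × ln(233/2800) = -61.8 J/K.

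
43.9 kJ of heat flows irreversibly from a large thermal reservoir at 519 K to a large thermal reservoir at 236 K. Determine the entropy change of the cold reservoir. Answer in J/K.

The cold reservoir gains heat Q, so ΔS_cold = +Q/T_C = 43900/236 = 186 J/K.

ΔS_cold = 186 J/K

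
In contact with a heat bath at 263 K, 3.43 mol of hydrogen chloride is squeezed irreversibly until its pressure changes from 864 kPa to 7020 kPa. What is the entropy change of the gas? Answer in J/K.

Entropy is a state function, so ΔS_gas depends only on the end states.
For an isothermal ideal gas ΔS_gas = nR ln(P₁/P₂) = 3.43 × 8.314 × ln(864/7020) = -59.7 J/K.

ΔS_gas = -59.7 J/K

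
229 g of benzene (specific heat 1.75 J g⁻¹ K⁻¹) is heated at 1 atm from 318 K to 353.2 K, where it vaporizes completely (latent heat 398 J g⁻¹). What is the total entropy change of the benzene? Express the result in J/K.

ΔS = 300 J/K

Warming step: ΔS₁ = m c ln(T_tr/T_i) = 229 × 1.75 × ln(353.2/318) = 42.07 J/K.
Phase change: ΔS₂ = +mL/T_tr = 229 × 398 / 353.2 = 258 J/K.
ΔS_total = (42.07) + (258) = 300 J/K.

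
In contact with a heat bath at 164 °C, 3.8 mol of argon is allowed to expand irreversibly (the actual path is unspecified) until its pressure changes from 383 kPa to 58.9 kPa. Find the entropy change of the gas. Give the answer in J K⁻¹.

ΔS_gas = 59.1 J/K

Entropy is a state function, so ΔS_gas depends only on the end states.
For an isothermal ideal gas ΔS_gas = nR ln(P₁/P₂) = 3.8 × 8.314 × ln(383/58.9) = 59.1 J/K.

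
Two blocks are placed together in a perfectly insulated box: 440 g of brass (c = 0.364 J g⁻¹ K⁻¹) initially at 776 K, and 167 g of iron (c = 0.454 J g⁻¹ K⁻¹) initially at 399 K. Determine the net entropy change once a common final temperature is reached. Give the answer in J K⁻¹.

Energy balance: T_f = (m₁c₁T₁ + m₂c₂T₂)/(m₁c₁ + m₂c₂) = 654.87 K.
ΔS₁ = m₁c₁ ln(T_f/T₁) = 160.16 × ln(654.87/776) = -27.18 J/K.
ΔS₂ = m₂c₂ ln(T_f/T₂) = 75.818 × ln(654.87/399) = 37.57 J/K.
ΔS_total = -27.18 + 37.57 = 10.4 J/K.

ΔS_total = 10.4 J/K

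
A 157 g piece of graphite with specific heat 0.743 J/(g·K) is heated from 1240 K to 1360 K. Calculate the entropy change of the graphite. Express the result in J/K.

ΔS = ∫dQ_rev/T = m c ln(T₂/T₁) = 157 × 0.743 × ln(1360/1240) = 10.8 J/K.

ΔS = 10.8 J/K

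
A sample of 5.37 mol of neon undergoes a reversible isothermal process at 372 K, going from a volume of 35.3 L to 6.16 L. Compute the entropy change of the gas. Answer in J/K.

For an isothermal ideal gas ΔS_gas = nR ln(V₂/V₁) = 5.37 × 8.314 × ln(6.16/35.3) = -77.9 J/K.

ΔS_gas = -77.9 J/K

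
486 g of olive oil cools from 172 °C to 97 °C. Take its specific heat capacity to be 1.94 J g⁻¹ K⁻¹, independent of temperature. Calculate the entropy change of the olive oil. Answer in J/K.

In kelvin: T₁ = 445.15 K, T₂ = 370.15 K. ΔS = ∫dQ_rev/T = m c ln(T₂/T₁) = 486 × 1.94 × ln(370.15/445.15) = -174 J/K.

ΔS = -174 J/K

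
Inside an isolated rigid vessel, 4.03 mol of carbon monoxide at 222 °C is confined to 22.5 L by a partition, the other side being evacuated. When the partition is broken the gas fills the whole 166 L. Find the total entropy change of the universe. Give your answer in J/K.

No heat is exchanged and no work is done, so the ideal-gas temperature stays constant.
Entropy is a state function; using a reversible isothermal path, ΔS_gas = nR ln(V₂/V₁) = 4.03 × 8.314 × ln(166/22.5) = 67 J/K.
The insulated surroundings exchange no heat, so ΔS_surr = 0 and ΔS_universe = ΔS_gas.

ΔS_universe = 67 J/K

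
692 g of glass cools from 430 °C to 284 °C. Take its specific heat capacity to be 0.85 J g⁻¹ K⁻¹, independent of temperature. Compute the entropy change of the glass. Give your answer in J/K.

In kelvin: T₁ = 703.15 K, T₂ = 557.15 K. ΔS = ∫dQ_rev/T = m c ln(T₂/T₁) = 692 × 0.85 × ln(557.15/703.15) = -137 J/K.

ΔS = -137 J/K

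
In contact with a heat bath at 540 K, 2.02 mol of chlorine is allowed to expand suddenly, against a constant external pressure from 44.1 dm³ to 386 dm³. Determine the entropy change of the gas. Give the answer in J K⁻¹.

Entropy is a state function, so ΔS_gas depends only on the end states.
For an isothermal ideal gas ΔS_gas = nR ln(V₂/V₁) = 2.02 × 8.314 × ln(386/44.1) = 36.4 J/K.

ΔS_gas = 36.4 J/K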